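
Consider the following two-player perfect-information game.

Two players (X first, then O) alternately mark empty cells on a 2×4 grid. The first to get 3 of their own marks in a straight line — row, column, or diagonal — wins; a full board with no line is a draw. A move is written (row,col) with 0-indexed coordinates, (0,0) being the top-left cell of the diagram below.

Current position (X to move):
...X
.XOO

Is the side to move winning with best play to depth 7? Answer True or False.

ply 1, X at ...X/.XOO | (0,0)=+0→X..X/.XOO*; (0,1)=+0→.X.X/.XOO; (0,2)=+0→..XX/.XOO; (1,0)=+0→...X/XXOO
ply 2, O at X..X/.XOO | (0,1)=+0→XO.X/.XOO*; (0,2)=+0→X.OX/.XOO; (1,0)=+0→X..X/OXOO
ply 3, X at XO.X/.XOO | (0,2)=+0→XOXX/.XOO*; (1,0)=+0→XO.X/XXOO
ply 4, O at XOXX/.XOO | (1,0)=+0→XOXX/OXOO*
ply 5: XOXX/OXOO is terminal +0 (X); from ...X/.XOO depth 7

X winning at [...X/.XOO]: False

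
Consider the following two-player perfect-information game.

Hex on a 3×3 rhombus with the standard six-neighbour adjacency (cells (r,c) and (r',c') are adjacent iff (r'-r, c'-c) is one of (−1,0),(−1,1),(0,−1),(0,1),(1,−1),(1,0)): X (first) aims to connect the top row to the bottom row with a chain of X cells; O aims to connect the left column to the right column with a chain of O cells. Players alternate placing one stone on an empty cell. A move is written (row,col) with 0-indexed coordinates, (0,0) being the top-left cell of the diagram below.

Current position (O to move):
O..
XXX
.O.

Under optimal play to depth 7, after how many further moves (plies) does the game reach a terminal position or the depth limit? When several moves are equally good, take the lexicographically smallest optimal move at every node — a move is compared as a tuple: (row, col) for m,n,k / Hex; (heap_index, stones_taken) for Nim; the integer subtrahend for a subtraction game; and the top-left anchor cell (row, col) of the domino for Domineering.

ply 1, O at O../XXX/.O. | (0,1)=-1→OO./XXX/.O.*; (0,2)=-1→O.O/XXX/.O.; (2,0)=-1→O../XXX/OO.; (2,2)=-1→O../XXX/.OO
ply 2, X at OO./XXX/.O. | (0,2)=+1→OOX/XXX/.O.*; (2,0)=-1→OO./XXX/XO.; (2,2)=-1→OO./XXX/.OX
ply 3, O at OOX/XXX/.O. | (2,0)=-1→OOX/XXX/OO.*; (2,2)=-1→OOX/XXX/.OO
ply 4, X at OOX/XXX/OO. | (2,2)=+1→OOX/XXX/OOX*
ply 5: OOX/XXX/OOX is terminal -1 (O); from O../XXX/.O. depth 7

PV length from [O../XXX/.O.]: 4 plies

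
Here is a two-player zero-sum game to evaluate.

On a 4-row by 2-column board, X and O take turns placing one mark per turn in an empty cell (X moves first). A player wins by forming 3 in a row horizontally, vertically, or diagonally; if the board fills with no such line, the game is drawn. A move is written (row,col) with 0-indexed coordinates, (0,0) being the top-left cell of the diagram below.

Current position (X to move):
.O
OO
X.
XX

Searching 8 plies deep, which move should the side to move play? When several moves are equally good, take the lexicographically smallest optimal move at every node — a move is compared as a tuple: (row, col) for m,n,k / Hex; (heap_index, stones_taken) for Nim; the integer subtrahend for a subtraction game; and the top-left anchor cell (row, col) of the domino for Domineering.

X's best at [.O/OO/X./XX]: (2,1)

p1 X@[.O/OO/X./XX]: (0,0)[XO/OO/X./XX]-1 (2,1)[.O/OO/XX/XX]+0*
p2 O@[.O/OO/XX/XX]: (0,0)[OO/OO/XX/XX]+0*
p3 X@[OO/OO/XX/XX] terminal +0; root [.O/OO/X./XX] d8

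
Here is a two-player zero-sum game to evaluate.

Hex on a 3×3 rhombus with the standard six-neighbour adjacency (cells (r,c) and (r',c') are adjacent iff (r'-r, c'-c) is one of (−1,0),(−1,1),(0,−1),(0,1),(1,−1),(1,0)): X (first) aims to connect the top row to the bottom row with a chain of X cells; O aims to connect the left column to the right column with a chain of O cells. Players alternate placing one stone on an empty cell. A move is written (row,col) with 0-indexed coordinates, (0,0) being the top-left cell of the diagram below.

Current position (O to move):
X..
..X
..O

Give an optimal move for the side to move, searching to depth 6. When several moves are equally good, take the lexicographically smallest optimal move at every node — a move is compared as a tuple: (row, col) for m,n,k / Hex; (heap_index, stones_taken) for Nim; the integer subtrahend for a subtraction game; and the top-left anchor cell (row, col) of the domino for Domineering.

ply 1, O at X../..X/..O | (0,1)=-1→XO./..X/..O; (0,2)=-1→X.O/..X/..O; (1,0)=-1→X../O.X/..O; (1,1)=+1→X../.OX/..O*; (2,0)=-1→X../..X/O.O; (2,1)=-1→X../..X/.OO
ply 2, X at X../.OX/..O | (0,1)=-1→XX./.OX/..O*; (0,2)=-1→X.X/.OX/..O; (1,0)=-1→X../XOX/..O; (2,0)=-1→X../.OX/X.O; (2,1)=-1→X../.OX/.XO
ply 3, O at XX./.OX/..O | (0,2)=+1→XXO/.OX/..O*; (1,0)=+1→XX./OOX/..O; (2,0)=+1→XX./.OX/O.O; (2,1)=+1→XX./.OX/.OO
ply 4, X at XXO/.OX/..O | (1,0)=-1→XXO/XOX/..O*; (2,0)=-1→XXO/.OX/X.O; (2,1)=-1→XXO/.OX/.XO
ply 5, O at XXO/XOX/..O | (2,0)=+1→XXO/XOX/O.O*; (2,1)=-1→XXO/XOX/.OO
ply 6: XXO/XOX/O.O is terminal -1 (X); from X../..X/..O depth 6

O's best at [X../..X/..O]: (1,1)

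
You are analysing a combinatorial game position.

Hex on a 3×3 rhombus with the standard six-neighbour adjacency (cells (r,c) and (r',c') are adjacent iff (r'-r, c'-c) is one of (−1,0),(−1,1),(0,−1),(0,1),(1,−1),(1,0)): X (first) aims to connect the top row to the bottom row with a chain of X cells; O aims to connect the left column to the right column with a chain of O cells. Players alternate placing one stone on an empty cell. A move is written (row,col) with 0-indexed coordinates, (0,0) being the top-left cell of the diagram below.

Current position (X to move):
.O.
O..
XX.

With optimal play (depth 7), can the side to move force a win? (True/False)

ply 1, X at .O./O../XX. | (0,0)=-1→XO./O../XX.; (0,2)=+1→.OX/O../XX.*; (1,1)=-1→.O./OX./XX.; (1,2)=-1→.O./O.X/XX.; (2,2)=-1→.O./O../XXX
ply 2, O at .OX/O../XX. | (0,0)=-1→OOX/O../XX.*; (1,1)=-1→.OX/OO./XX.; (1,2)=-1→.OX/O.O/XX.; (2,2)=-1→.OX/O../XXO
ply 3, X at OOX/O../XX. | (1,1)=+1→OOX/OX./XX.*; (1,2)=+1→OOX/O.X/XX.; (2,2)=+1→OOX/O../XXX
ply 4: OOX/OX./XX. is terminal -1 (O); from .O./O../XX. depth 7

X winning at [.O./O../XX.]: True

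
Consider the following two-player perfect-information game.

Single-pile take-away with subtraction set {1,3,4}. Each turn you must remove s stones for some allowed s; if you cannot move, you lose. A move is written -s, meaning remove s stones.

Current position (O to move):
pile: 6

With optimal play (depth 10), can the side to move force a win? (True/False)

O winning at [6]: True

p1 O@[6]: -1[5]-1 -3[3]-1 -4[2]+1*
p2 X@[2]: -1[1]-1*
p3 O@[1]: -1[0]+1*
p4 X@[0] terminal -1; root [6] d10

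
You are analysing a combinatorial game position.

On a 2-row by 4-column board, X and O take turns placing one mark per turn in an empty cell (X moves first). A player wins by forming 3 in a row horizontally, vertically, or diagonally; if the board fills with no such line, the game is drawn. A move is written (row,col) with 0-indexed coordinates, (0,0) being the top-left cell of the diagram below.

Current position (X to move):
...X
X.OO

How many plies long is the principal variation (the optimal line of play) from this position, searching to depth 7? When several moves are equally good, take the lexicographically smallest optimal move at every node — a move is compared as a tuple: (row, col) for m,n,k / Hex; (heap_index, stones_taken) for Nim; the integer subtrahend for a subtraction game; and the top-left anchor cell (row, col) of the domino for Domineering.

PV length from [...X/X.OO]: 4 plies

ply 1, X at ...X/X.OO | (0,0)=-1→X..X/X.OO; (0,1)=-1→.X.X/X.OO; (0,2)=-1→..XX/X.OO; (1,1)=+0→...X/XXOO*
ply 2, O at ...X/XXOO | (0,0)=+0→O..X/XXOO*; (0,1)=+0→.O.X/XXOO; (0,2)=+0→..OX/XXOO
ply 3, X at O..X/XXOO | (0,1)=+0→OX.X/XXOO*; (0,2)=+0→O.XX/XXOO
ply 4, O at OX.X/XXOO | (0,2)=+0→OXOX/XXOO*
ply 5: OXOX/XXOO is terminal +0 (X); from ...X/X.OO depth 7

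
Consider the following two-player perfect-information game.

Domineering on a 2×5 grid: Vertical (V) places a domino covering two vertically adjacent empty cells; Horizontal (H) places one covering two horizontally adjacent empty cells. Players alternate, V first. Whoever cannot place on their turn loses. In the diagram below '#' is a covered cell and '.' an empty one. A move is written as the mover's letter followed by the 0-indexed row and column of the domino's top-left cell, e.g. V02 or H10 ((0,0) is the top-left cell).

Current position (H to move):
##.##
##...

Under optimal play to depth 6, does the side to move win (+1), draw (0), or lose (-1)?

value(##.##/##..., H) = +1

p1 H@[##.##/##...]: H12[##.##/####.]+1* H13[##.##/##.##]-1
p2 V@[##.##/####.] terminal -1; root [##.##/##...] d6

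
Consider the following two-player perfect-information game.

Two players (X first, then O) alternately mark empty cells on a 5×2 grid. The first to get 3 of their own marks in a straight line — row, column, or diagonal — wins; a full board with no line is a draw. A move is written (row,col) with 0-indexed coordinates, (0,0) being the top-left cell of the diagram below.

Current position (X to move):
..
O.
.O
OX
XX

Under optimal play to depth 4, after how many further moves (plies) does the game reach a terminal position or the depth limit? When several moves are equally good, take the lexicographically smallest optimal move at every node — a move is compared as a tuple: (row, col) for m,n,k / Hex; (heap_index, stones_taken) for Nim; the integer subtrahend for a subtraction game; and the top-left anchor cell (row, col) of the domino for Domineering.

PV length from [../O./.O/OX/XX]: 4 plies

[../O./.O/OX/XX] X move#1: (0,0):-1/X./O./.O/OX/XX, (0,1):-1/.X/O./.O/OX/XX, (1,1):-1/../OX/.O/OX/XX, (2,0):+0/../O./XO/OX/XX*
[../O./XO/OX/XX] O move#2: (0,0):+0/O./O./XO/OX/XX*, (0,1):+0/.O/O./XO/OX/XX, (1,1):+0/../OO/XO/OX/XX
[O./O./XO/OX/XX] X move#3: (0,1):+0/OX/O./XO/OX/XX*, (1,1):+0/O./OX/XO/OX/XX
[OX/O./XO/OX/XX] O move#4: (1,1):+0/OX/OO/XO/OX/XX*
[OX/OO/XO/OX/XX] end (terminal +0, X#5); searched ../O./.O/OX/XX to 4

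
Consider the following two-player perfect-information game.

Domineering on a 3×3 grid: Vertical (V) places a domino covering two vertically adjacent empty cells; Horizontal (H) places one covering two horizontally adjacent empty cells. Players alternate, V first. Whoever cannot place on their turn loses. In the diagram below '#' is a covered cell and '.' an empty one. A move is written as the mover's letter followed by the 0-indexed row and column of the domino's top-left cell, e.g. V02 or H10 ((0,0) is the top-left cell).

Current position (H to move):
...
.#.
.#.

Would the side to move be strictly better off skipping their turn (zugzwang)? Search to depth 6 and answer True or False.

zugzwang(.../.#./.#., H) = False

p1 H@[.../.#./.#.]: H00[##./.#./.#.]-1* H01[.##/.#./.#.]-1
p2 V@[##./.#./.#.]: V02[###/.##/.#.]+1* V10[##./##./##.]+1 V12[##./.##/.##]+1
p3 H@[###/.##/.#.] terminal -1; root [.../.#./.#.] d6
suppose H passes — search the same position with V to move:
pass> p1 V@[.../.#./.#.]: V00[#../##./.#.]+1* V02[..#/.##/.#.]+1 V10[.../##./##.]+1 V12[.../.##/.##]+1
pass> p2 H@[#../##./.#.]: H01[###/##./.#.]-1*
pass> p3 V@[###/##./.#.]: V12[###/###/.##]+1*
pass> p4 H@[###/###/.##] terminal -1; root [.../.#./.#.] d6
for H: play -1, pass -1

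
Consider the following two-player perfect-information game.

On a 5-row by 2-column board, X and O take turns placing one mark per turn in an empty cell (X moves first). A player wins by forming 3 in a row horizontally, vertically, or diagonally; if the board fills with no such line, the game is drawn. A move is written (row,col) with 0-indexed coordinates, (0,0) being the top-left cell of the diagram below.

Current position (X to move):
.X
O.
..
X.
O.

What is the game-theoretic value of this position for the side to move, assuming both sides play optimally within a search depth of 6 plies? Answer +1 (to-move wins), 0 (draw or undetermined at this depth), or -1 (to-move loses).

p1 X@[.X/O./../X./O.]: (0,0)[XX/O./../X./O.]+0* (1,1)[.X/OX/../X./O.]+0 (2,0)[.X/O./X./X./O.]+0 (2,1)[.X/O./.X/X./O.]+0 (3,1)[.X/O./../XX/O.]+0 (4,1)[.X/O./../X./OX]+0
p2 O@[XX/O./../X./O.]: (1,1)[XX/OO/../X./O.]+0* (2,0)[XX/O./O./X./O.]+0 (2,1)[XX/O./.O/X./O.]+0 (3,1)[XX/O./../XO/O.]+0 (4,1)[XX/O./../X./OO]+0
p3 X@[XX/OO/../X./O.]: (2,0)[XX/OO/X./X./O.]+0* (2,1)[XX/OO/.X/X./O.]+0 (3,1)[XX/OO/../XX/O.]+0 (4,1)[XX/OO/../X./OX]+0
p4 O@[XX/OO/X./X./O.]: (2,1)[XX/OO/XO/X./O.]+0* (3,1)[XX/OO/X./XO/O.]+0 (4,1)[XX/OO/X./X./OO]+0
p5 X@[XX/OO/XO/X./O.]: (3,1)[XX/OO/XO/XX/O.]+0* (4,1)[XX/OO/XO/X./OX]-1
p6 O@[XX/OO/XO/XX/O.]: (4,1)[XX/OO/XO/XX/OO]+0*
p7 X@[XX/OO/XO/XX/OO] terminal +0; root [.X/O./../X./O.] d6

value(.X/O./../X./O., X) = 0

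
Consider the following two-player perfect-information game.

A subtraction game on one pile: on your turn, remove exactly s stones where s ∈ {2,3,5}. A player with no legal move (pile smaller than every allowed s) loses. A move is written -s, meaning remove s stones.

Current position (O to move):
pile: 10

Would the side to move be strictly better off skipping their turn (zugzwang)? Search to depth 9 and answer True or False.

p1 O@[10]: -2[8]+1* -3[7]+1 -5[5]-1
p2 X@[8]: -2[6]-1* -3[5]-1 -5[3]-1
p3 O@[6]: -2[4]-1 -3[3]-1 -5[1]+1*
p4 X@[1] terminal -1; root [10] d9
suppose O passes — search the same position with X to move:
pass> p1 X@[10]: -2[8]+1* -3[7]+1 -5[5]-1
pass> p2 O@[8]: -2[6]-1* -3[5]-1 -5[3]-1
pass> p3 X@[6]: -2[4]-1 -3[3]-1 -5[1]+1*
pass> p4 O@[1] terminal -1; root [10] d9
for O: play +1, pass -1

zugzwang(10, O) = False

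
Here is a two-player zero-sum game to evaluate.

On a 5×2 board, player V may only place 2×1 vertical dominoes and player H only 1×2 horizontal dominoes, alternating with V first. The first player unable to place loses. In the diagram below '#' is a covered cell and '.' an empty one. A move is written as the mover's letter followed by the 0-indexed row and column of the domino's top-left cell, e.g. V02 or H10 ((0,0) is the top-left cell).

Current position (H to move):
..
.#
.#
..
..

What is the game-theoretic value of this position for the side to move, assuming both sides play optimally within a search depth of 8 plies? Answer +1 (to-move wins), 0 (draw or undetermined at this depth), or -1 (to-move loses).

p1 H@[../.#/.#/../..]: H00[##/.#/.#/../..]-1 H30[../.#/.#/##/..]+1* H40[../.#/.#/../##]+1
p2 V@[../.#/.#/##/..]: V00[#./##/.#/##/..]-1* V10[../##/##/##/..]-1
p3 H@[#./##/.#/##/..]: H40[#./##/.#/##/##]+1*
p4 V@[#./##/.#/##/##] terminal -1; root [../.#/.#/../..] d8

value(../.#/.#/../.., H) = +1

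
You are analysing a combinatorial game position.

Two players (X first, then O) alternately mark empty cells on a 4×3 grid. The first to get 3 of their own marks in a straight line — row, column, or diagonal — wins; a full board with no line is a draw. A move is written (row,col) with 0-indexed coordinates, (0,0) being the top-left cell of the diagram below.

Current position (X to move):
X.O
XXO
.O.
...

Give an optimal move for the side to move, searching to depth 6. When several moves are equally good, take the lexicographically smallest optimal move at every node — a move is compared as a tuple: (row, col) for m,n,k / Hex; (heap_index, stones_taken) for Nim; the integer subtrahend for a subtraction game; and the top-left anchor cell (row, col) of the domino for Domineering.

X's best at [X.O/XXO/.O./...]: (2,0)

p1 X@[X.O/XXO/.O./...]: (0,1)[XXO/XXO/.O./...]-1 (2,0)[X.O/XXO/XO./...]+1* (2,2)[X.O/XXO/.OX/...]+1 (3,0)[X.O/XXO/.O./X..]-1 (3,1)[X.O/XXO/.O./.X.]-1 (3,2)[X.O/XXO/.O./..X]-1
p2 O@[X.O/XXO/XO./...] terminal -1; root [X.O/XXO/.O./...] d6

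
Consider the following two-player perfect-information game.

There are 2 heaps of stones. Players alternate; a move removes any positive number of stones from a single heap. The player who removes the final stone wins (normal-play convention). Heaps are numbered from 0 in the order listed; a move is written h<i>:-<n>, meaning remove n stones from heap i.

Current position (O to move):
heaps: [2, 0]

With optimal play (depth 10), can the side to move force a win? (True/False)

O winning at [(2,0)]: True

[(2,0)] O move#1: h0:-1:-1/(1,0), h0:-2:+1/(0,0)*
[(0,0)] end (terminal -1, X#2); searched (2,0) to 10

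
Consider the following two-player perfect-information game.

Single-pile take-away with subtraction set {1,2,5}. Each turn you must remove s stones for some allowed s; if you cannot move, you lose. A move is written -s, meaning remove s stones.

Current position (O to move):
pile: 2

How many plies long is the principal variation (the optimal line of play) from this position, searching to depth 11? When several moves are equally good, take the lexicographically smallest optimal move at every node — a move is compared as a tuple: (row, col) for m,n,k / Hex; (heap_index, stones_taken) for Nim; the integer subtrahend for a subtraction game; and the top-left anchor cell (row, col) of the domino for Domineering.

PV length from [2]: 1 ply

ply 1, O at 2 | -1=-1→1; -2=+1→0*
ply 2: 0 is terminal -1 (X); from 2 depth 11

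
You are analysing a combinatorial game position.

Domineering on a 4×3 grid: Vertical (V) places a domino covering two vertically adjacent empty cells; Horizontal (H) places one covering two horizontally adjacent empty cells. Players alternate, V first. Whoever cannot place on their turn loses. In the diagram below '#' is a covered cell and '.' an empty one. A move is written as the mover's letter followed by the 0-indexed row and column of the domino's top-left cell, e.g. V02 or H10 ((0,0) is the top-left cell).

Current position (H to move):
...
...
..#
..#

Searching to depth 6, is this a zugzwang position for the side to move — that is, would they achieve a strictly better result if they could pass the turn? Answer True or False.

zugzwang(.../.../..#/..#, H) = False

ply 1, H at .../.../..#/..# | H00=-1→##./.../..#/..#*; H01=-1→.##/.../..#/..#; H10=-1→.../##./..#/..#; H11=-1→.../.##/..#/..#; H20=-1→.../.../###/..#; H30=-1→.../.../..#/###
ply 2, V at ##./.../..#/..# | V02=-1→###/..#/..#/..#; V10=+1→##./#../#.#/..#*; V11=+1→##./.#./.##/..#; V20=+1→##./.../#.#/#.#; V21=+1→##./.../.##/.##
ply 3, H at ##./#../#.#/..# | H11=-1→##./###/#.#/..#*; H30=-1→##./#../#.#/###
ply 4, V at ##./###/#.#/..# | V21=+1→##./###/###/.##*
ply 5: ##./###/###/.## is terminal -1 (H); from .../.../..#/..# depth 6
suppose H passes — search the same position with V to move:
pass> ply 1, V at .../.../..#/..# | V00=+1→#../#../..#/..#*; V01=+1→.#./.#./..#/..#; V02=+1→..#/..#/..#/..#; V10=-1→.../#../#.#/..#; V11=+1→.../.#./.##/..#; V20=+1→.../.../#.#/#.#; V21=+1→.../.../.##/.##
pass> ply 2, H at #../#../..#/..# | H01=-1→###/#../..#/..#*; H11=-1→#../###/..#/..#; H20=-1→#../#../###/..#; H30=-1→#../#../..#/###
pass> ply 3, V at ###/#../..#/..# | V11=-1→###/##./.##/..#; V20=+1→###/#../#.#/#.#*; V21=+1→###/#../.##/.##
pass> ply 4, H at ###/#../#.#/#.# | H11=-1→###/###/#.#/#.#*
pass> ply 5, V at ###/###/#.#/#.# | V21=+1→###/###/###/###*
pass> ply 6: ###/###/###/### is terminal -1 (H); from .../.../..#/..# depth 6
for H: play -1, pass -1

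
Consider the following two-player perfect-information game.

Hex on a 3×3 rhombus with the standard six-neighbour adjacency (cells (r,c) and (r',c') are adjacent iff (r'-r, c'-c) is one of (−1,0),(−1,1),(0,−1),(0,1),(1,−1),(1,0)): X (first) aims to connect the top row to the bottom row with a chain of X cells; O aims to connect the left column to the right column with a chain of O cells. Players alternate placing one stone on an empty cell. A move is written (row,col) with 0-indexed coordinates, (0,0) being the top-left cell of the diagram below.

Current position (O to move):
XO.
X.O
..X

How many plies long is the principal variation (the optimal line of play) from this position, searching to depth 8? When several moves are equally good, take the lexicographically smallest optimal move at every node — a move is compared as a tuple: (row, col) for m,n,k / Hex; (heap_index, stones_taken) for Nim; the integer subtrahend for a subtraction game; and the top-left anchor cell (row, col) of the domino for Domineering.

PV length from [XO./X.O/..X]: 3 plies

ply 1, O at XO./X.O/..X | (0,2)=-1→XOO/X.O/..X; (1,1)=-1→XO./XOO/..X; (2,0)=+1→XO./X.O/O.X*; (2,1)=-1→XO./X.O/.OX
ply 2, X at XO./X.O/O.X | (0,2)=-1→XOX/X.O/O.X*; (1,1)=-1→XO./XXO/O.X; (2,1)=-1→XO./X.O/OXX
ply 3, O at XOX/X.O/O.X | (1,1)=+1→XOX/XOO/O.X*; (2,1)=+1→XOX/X.O/OOX
ply 4: XOX/XOO/O.X is terminal -1 (X); from XO./X.O/..X depth 8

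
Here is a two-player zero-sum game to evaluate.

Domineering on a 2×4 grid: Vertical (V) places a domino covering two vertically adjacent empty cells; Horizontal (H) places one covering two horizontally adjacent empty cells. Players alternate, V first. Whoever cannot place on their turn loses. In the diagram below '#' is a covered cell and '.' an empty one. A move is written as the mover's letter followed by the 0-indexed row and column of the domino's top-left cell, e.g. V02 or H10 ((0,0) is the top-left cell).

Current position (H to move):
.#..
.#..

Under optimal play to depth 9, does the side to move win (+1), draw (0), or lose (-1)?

p1 H@[.#../.#..]: H02[.###/.#..]+1* H12[.#../.###]+1
p2 V@[.###/.#..]: V00[####/##..]-1*
p3 H@[####/##..]: H12[####/####]+1*
p4 V@[####/####] terminal -1; root [.#../.#..] d9

value(.#../.#.., H) = +1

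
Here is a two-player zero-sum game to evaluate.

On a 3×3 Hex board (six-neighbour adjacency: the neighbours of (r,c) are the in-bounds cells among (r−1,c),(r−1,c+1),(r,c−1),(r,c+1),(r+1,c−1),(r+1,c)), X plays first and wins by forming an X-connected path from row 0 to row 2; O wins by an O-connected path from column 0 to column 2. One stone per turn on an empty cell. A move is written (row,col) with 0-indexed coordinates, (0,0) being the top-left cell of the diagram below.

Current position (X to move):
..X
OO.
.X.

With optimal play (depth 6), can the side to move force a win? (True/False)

ply 1, X at ..X/OO./.X. | (0,0)=-1→X.X/OO./.X.; (0,1)=-1→.XX/OO./.X.; (1,2)=+1→..X/OOX/.X.*; (2,0)=-1→..X/OO./XX.; (2,2)=-1→..X/OO./.XX
ply 2: ..X/OOX/.X. is terminal -1 (O); from ..X/OO./.X. depth 6

X winning at [..X/OO./.X.]: True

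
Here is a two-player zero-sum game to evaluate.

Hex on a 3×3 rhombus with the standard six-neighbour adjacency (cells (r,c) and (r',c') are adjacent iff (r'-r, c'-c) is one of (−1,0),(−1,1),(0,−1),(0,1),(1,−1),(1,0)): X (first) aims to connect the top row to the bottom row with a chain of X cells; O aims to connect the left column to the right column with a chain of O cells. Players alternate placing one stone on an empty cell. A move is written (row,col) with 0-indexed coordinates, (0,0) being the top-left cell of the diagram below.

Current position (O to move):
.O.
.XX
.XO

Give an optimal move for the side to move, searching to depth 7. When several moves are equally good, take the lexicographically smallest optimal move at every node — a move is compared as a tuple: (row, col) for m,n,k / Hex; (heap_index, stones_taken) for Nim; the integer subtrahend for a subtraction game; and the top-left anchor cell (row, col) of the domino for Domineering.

O's best at [.O./.XX/.XO]: (0,2)

[.O./.XX/.XO] O move#1: (0,0):-1/OO./.XX/.XO, (0,2):+1/.OO/.XX/.XO*, (1,0):-1/.O./OXX/.XO, (2,0):-1/.O./.XX/OXO
[.OO/.XX/.XO] X move#2: (0,0):-1/XOO/.XX/.XO*, (1,0):-1/.OO/XXX/.XO, (2,0):-1/.OO/.XX/XXO
[XOO/.XX/.XO] O move#3: (1,0):+1/XOO/OXX/.XO*, (2,0):-1/XOO/.XX/OXO
[XOO/OXX/.XO] end (terminal -1, X#4); searched .O./.XX/.XO to 7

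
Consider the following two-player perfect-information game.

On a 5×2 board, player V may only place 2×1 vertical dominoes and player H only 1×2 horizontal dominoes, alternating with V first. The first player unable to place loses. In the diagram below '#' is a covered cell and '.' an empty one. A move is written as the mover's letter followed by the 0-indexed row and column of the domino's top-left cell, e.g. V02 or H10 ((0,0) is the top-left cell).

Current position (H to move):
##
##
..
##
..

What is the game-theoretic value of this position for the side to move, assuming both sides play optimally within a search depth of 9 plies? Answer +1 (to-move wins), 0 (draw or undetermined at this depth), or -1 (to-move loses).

ply 1, H at ##/##/../##/.. | H20=+1→##/##/##/##/..*; H40=+1→##/##/../##/##
ply 2: ##/##/##/##/.. is terminal -1 (V); from ##/##/../##/.. depth 9

value(##/##/../##/.., H) = +1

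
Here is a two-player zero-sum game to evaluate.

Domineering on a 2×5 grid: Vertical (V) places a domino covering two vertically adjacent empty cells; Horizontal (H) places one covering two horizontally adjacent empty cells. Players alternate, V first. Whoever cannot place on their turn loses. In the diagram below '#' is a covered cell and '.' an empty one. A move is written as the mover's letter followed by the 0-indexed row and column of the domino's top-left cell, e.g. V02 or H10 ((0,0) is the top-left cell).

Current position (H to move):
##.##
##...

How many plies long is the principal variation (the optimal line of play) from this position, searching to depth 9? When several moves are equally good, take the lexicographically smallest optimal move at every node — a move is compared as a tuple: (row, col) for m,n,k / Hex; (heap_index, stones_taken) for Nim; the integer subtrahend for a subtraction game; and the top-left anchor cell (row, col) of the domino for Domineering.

PV length from [##.##/##...]: 1 ply

ply 1, H at ##.##/##... | H12=+1→##.##/####.*; H13=-1→##.##/##.##
ply 2: ##.##/####. is terminal -1 (V); from ##.##/##... depth 9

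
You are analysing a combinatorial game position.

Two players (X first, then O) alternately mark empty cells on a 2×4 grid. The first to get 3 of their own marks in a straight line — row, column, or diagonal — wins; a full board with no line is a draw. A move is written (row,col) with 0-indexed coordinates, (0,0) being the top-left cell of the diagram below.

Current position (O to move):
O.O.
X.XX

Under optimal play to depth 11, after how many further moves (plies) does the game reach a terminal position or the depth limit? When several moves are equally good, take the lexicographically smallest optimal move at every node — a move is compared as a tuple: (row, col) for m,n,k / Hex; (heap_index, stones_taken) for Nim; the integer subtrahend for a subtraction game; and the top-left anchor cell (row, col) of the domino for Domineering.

PV length from [O.O./X.XX]: 1 ply

[O.O./X.XX] O move#1: (0,1):+1/OOO./X.XX*, (0,3):-1/O.OO/X.XX, (1,1):+0/O.O./XOXX
[OOO./X.XX] end (terminal -1, X#2); searched O.O./X.XX to 11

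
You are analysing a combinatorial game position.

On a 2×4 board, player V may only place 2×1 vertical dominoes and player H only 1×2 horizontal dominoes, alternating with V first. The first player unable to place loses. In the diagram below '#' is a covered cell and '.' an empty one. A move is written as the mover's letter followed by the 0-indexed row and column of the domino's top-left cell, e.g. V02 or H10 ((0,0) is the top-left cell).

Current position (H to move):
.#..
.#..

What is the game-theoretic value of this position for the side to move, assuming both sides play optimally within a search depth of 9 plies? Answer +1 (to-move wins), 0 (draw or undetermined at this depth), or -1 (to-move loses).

ply 1, H at .#../.#.. | H02=+1→.###/.#..*; H12=+1→.#../.###
ply 2, V at .###/.#.. | V00=-1→####/##..*
ply 3, H at ####/##.. | H12=+1→####/####*
ply 4: ####/#### is terminal -1 (V); from .#../.#.. depth 9

value(.#../.#.., H) = +1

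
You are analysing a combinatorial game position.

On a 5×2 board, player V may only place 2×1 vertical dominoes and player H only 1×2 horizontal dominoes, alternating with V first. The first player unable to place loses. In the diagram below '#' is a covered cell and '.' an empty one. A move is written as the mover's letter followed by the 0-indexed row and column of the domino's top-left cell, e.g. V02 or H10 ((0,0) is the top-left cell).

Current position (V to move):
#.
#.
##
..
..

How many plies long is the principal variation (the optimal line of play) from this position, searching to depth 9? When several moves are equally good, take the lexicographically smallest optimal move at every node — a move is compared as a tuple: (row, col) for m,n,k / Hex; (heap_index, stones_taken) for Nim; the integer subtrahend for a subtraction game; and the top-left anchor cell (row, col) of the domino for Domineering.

p1 V@[#./#./##/../..]: V01[##/##/##/../..]-1 V30[#./#./##/#./#.]+1* V31[#./#./##/.#/.#]+1
p2 H@[#./#./##/#./#.] terminal -1; root [#./#./##/../..] d9

PV length from [#./#./##/../..]: 1 ply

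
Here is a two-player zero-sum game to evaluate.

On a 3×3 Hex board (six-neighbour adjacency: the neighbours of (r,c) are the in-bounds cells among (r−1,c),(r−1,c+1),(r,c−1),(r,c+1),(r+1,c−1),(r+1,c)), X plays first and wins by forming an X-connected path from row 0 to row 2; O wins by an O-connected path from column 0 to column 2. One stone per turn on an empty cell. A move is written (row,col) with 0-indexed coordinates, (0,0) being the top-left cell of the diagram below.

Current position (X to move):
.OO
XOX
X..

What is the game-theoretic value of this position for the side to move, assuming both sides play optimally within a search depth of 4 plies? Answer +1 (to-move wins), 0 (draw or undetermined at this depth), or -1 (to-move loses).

[.OO/XOX/X..] X move#1: (0,0):+1/XOO/XOX/X..*, (2,1):-1/.OO/XOX/XX., (2,2):-1/.OO/XOX/X.X
[XOO/XOX/X..] end (terminal -1, O#2); searched .OO/XOX/X.. to 4

value(.OO/XOX/X.., X) = +1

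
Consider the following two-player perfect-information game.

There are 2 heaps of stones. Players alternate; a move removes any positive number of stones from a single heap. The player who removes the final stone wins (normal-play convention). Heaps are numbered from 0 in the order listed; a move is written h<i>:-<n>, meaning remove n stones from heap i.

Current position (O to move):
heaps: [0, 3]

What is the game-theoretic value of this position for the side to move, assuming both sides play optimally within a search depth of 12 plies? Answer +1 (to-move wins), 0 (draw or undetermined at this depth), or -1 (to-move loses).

value((0,3), O) = +1

[(0,3)] O move#1: h1:-1:-1/(0,2), h1:-2:-1/(0,1), h1:-3:+1/(0,0)*
[(0,0)] end (terminal -1, X#2); searched (0,3) to 12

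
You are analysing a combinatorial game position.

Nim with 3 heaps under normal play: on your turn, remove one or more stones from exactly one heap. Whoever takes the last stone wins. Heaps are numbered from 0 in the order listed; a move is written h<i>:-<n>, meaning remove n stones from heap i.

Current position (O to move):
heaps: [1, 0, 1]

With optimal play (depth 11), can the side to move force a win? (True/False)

O winning at [(1,0,1)]: False

[(1,0,1)] O move#1: h0:-1:-1/(0,0,1)*, h2:-1:-1/(1,0,0)
[(0,0,1)] X move#2: h2:-1:+1/(0,0,0)*
[(0,0,0)] end (terminal -1, O#3); searched (1,0,1) to 11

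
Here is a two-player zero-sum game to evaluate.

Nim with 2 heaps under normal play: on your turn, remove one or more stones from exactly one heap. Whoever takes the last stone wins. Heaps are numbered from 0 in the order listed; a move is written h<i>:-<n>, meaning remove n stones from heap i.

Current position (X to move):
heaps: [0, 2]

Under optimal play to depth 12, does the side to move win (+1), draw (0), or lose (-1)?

ply 1, X at (0,2) | h1:-1=-1→(0,1); h1:-2=+1→(0,0)*
ply 2: (0,0) is terminal -1 (O); from (0,2) depth 12

value((0,2), X) = +1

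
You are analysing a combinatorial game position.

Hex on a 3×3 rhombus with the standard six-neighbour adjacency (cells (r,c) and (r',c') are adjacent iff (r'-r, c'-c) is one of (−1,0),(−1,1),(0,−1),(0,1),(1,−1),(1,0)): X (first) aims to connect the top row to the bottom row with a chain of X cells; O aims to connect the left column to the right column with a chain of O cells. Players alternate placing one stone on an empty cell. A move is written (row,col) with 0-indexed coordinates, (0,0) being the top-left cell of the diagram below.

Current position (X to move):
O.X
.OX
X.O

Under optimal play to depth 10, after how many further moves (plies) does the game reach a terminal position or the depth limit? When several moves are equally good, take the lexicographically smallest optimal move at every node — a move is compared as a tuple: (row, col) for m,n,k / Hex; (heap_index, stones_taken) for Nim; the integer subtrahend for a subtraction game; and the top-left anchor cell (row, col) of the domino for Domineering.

[O.X/.OX/X.O] X move#1: (0,1):+1/OXX/.OX/X.O*, (1,0):+1/O.X/XOX/X.O, (2,1):+1/O.X/.OX/XXO
[OXX/.OX/X.O] O move#2: (1,0):-1/OXX/OOX/X.O*, (2,1):-1/OXX/.OX/XOO
[OXX/OOX/X.O] X move#3: (2,1):+1/OXX/OOX/XXO*
[OXX/OOX/XXO] end (terminal -1, O#4); searched O.X/.OX/X.O to 10

PV length from [O.X/.OX/X.O]: 3 plies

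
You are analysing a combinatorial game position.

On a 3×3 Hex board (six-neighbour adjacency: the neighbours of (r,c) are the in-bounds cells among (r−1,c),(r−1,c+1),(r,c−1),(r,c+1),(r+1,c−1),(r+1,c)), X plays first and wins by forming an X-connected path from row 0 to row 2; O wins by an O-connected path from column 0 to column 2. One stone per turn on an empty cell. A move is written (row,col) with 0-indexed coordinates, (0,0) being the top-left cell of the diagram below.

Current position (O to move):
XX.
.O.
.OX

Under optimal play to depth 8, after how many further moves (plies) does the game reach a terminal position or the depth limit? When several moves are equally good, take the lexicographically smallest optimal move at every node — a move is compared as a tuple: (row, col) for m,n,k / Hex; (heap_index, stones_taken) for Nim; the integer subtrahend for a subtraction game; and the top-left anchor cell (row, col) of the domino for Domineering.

ply 1, O at XX./.O./.OX | (0,2)=+1→XXO/.O./.OX*; (1,0)=+1→XX./OO./.OX; (1,2)=+1→XX./.OO/.OX; (2,0)=+1→XX./.O./OOX
ply 2, X at XXO/.O./.OX | (1,0)=-1→XXO/XO./.OX*; (1,2)=-1→XXO/.OX/.OX; (2,0)=-1→XXO/.O./XOX
ply 3, O at XXO/XO./.OX | (1,2)=-1→XXO/XOO/.OX; (2,0)=+1→XXO/XO./OOX*
ply 4: XXO/XO./OOX is terminal -1 (X); from XX./.O./.OX depth 8

PV length from [XX./.O./.OX]: 3 plies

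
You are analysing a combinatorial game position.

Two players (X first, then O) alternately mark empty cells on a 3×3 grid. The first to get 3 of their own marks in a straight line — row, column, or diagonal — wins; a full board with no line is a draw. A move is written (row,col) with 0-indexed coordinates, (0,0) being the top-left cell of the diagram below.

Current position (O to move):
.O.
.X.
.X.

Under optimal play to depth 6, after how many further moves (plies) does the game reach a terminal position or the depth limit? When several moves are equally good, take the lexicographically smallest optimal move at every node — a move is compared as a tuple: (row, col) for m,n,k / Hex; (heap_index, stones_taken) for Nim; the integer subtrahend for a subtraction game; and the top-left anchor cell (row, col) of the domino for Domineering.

PV length from [.O./.X./.X.]: 6 plies

ply 1, O at .O./.X./.X. | (0,0)=+0→OO./.X./.X.*; (0,2)=+0→.OO/.X./.X.; (1,0)=-1→.O./OX./.X.; (1,2)=-1→.O./.XO/.X.; (2,0)=+0→.O./.X./OX.; (2,2)=+0→.O./.X./.XO
ply 2, X at OO./.X./.X. | (0,2)=+0→OOX/.X./.X.*; (1,0)=-1→OO./XX./.X.; (1,2)=-1→OO./.XX/.X.; (2,0)=-1→OO./.X./XX.; (2,2)=-1→OO./.X./.XX
ply 3, O at OOX/.X./.X. | (1,0)=-1→OOX/OX./.X.; (1,2)=-1→OOX/.XO/.X.; (2,0)=+0→OOX/.X./OX.*; (2,2)=-1→OOX/.X./.XO
ply 4, X at OOX/.X./OX. | (1,0)=+0→OOX/XX./OX.*; (1,2)=-1→OOX/.XX/OX.; (2,2)=-1→OOX/.X./OXX
ply 5, O at OOX/XX./OX. | (1,2)=+0→OOX/XXO/OX.*; (2,2)=-1→OOX/XX./OXO
ply 6, X at OOX/XXO/OX. | (2,2)=+0→OOX/XXO/OXX*
ply 7: OOX/XXO/OXX is terminal +0 (O); from .O./.X./.X. depth 6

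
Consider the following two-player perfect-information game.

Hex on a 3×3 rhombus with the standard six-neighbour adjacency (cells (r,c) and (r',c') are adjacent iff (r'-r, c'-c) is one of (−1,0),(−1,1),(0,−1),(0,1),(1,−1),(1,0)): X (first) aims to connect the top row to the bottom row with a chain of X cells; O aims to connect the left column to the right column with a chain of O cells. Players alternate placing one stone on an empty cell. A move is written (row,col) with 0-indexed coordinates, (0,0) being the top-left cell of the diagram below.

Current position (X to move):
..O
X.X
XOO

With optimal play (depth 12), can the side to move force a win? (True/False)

X winning at [..O/X.X/XOO]: True

[..O/X.X/XOO] X move#1: (0,0):+1/X.O/X.X/XOO*, (0,1):+1/.XO/X.X/XOO, (1,1):+1/..O/XXX/XOO
[X.O/X.X/XOO] end (terminal -1, O#2); searched ..O/X.X/XOO to 12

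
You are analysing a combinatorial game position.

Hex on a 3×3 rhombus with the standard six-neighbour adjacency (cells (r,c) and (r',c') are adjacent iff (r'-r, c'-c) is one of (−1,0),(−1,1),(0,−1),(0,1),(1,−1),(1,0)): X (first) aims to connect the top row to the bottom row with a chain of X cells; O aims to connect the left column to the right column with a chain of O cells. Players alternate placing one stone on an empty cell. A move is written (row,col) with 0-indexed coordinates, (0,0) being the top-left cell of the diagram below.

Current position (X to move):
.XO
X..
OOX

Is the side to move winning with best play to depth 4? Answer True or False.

X winning at [.XO/X../OOX]: False

ply 1, X at .XO/X../OOX | (0,0)=-1→XXO/X../OOX*; (1,1)=-1→.XO/XX./OOX; (1,2)=-1→.XO/X.X/OOX
ply 2, O at XXO/X../OOX | (1,1)=+1→XXO/XO./OOX*; (1,2)=+1→XXO/X.O/OOX
ply 3: XXO/XO./OOX is terminal -1 (X); from .XO/X../OOX depth 4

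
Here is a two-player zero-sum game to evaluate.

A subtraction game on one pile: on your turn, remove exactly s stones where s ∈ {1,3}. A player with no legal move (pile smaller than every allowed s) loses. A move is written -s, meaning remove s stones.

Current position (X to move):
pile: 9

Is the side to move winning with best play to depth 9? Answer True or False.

ply 1, X at 9 | -1=+1→8*; -3=+1→6
ply 2, O at 8 | -1=-1→7*; -3=-1→5
ply 3, X at 7 | -1=+1→6*; -3=+1→4
ply 4, O at 6 | -1=-1→5*; -3=-1→3
ply 5, X at 5 | -1=+1→4*; -3=+1→2
ply 6, O at 4 | -1=-1→3*; -3=-1→1
ply 7, X at 3 | -1=+1→2*; -3=+1→0
ply 8, O at 2 | -1=-1→1*
ply 9, X at 1 | -1=+1→0*
ply 10: 0 is terminal -1 (O); from 9 depth 9

X winning at [9]: True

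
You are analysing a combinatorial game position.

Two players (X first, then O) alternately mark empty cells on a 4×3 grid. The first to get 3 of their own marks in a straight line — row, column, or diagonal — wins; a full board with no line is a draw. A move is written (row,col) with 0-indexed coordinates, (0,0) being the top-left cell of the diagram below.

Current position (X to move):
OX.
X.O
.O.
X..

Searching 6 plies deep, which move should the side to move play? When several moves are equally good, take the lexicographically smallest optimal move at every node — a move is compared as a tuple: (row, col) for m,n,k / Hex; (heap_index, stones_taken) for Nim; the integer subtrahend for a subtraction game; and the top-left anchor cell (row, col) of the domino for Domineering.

X's best at [OX./X.O/.O./X..]: (2,0)

[OX./X.O/.O./X..] X move#1: (0,2):+0/OXX/X.O/.O./X.., (1,1):+0/OX./XXO/.O./X.., (2,0):+1/OX./X.O/XO./X..*, (2,2):+0/OX./X.O/.OX/X.., (3,1):+1/OX./X.O/.O./XX., (3,2):+1/OX./X.O/.O./X.X
[OX./X.O/XO./X..] end (terminal -1, O#2); searched OX./X.O/.O./X.. to 6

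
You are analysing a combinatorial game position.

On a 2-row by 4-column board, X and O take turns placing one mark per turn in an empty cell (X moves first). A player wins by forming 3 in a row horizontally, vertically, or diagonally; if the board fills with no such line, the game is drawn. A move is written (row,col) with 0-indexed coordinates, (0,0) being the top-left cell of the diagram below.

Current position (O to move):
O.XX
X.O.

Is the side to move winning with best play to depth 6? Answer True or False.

ply 1, O at O.XX/X.O. | (0,1)=+0→OOXX/X.O.*; (1,1)=-1→O.XX/XOO.; (1,3)=-1→O.XX/X.OO
ply 2, X at OOXX/X.O. | (1,1)=+0→OOXX/XXO.*; (1,3)=+0→OOXX/X.OX
ply 3, O at OOXX/XXO. | (1,3)=+0→OOXX/XXOO*
ply 4: OOXX/XXOO is terminal +0 (X); from O.XX/X.O. depth 6

O winning at [O.XX/X.O.]: False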